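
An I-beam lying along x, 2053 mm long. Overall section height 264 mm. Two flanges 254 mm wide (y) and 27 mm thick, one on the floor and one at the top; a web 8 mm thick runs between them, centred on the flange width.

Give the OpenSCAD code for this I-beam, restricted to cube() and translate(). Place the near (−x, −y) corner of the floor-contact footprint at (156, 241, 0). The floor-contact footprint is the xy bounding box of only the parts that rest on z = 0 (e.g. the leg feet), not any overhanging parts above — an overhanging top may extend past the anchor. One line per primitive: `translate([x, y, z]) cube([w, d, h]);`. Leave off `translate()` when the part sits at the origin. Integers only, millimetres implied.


translate([156, 241, 0]) cube([2053, 254, 27]);
translate([156, 364, 27]) cube([2053, 8, 210]);
translate([156, 241, 237]) cube([2053, 254, 27]);


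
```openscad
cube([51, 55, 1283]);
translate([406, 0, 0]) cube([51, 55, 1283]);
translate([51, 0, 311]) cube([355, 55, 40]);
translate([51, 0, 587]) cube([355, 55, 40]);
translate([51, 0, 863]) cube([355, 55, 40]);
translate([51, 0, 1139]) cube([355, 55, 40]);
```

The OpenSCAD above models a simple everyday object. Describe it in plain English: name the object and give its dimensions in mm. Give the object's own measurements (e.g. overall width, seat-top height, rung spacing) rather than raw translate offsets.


A straight ladder. Two 51×55 mm vertical rails, 1283 mm tall, stand 457 mm apart (outside-to-outside) with their front faces coplanar on the −y side. 4 rungs, each 55 mm deep and 40 mm tall, span between the inner faces of the rails, front faces flush with the rails. The lowest rung's underside is at z = 311 mm and rungs are spaced 276 mm apart (underside to underside).


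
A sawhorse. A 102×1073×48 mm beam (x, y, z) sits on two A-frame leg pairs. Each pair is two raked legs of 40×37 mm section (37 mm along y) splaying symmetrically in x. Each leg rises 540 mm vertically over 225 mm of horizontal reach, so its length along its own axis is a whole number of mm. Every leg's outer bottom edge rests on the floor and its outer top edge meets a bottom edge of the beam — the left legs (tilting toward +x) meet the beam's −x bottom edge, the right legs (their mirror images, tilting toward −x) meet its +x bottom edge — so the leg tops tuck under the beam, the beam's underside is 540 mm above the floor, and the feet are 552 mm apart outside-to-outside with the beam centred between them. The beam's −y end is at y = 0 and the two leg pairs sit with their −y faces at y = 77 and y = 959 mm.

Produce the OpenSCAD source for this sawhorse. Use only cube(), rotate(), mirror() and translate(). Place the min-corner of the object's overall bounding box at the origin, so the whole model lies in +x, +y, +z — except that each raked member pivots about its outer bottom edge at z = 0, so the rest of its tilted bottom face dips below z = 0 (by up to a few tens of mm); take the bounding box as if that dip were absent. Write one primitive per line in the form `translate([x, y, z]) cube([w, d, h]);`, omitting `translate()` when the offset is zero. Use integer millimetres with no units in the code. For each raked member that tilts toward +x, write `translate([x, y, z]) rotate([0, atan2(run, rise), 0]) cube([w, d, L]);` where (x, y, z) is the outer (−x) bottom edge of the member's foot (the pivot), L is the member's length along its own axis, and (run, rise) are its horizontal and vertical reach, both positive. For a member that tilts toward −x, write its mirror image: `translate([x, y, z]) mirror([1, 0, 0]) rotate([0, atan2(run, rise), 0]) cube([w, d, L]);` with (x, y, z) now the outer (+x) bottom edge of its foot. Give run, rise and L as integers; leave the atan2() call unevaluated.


translate([225, 0, 540]) cube([102, 1073, 48]);
translate([0, 77, 0]) rotate([0, atan2(225, 540), 0]) cube([40, 37, 585]);
translate([552, 77, 0]) mirror([1, 0, 0]) rotate([0, atan2(225, 540), 0]) cube([40, 37, 585]);
translate([0, 959, 0]) rotate([0, atan2(225, 540), 0]) cube([40, 37, 585]);
translate([552, 959, 0]) mirror([1, 0, 0]) rotate([0, atan2(225, 540), 0]) cube([40, 37, 585]);


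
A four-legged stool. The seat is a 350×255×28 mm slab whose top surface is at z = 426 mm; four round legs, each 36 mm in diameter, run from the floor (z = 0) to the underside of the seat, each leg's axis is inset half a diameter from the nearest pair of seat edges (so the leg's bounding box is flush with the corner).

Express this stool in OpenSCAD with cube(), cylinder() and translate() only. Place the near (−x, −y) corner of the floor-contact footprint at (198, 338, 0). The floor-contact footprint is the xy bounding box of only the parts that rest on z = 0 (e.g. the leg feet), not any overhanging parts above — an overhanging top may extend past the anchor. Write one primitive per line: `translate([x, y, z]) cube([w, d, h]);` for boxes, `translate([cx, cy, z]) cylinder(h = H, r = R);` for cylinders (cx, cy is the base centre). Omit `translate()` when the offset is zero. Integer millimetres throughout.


// leg_h = 426 - 28 = 398
translate([198, 338, 398]) cube([350, 255, 28]);
translate([216, 356, 0]) cylinder(h = 398, r = 18);
translate([530, 356, 0]) cylinder(h = 398, r = 18);
translate([216, 575, 0]) cylinder(h = 398, r = 18);
translate([530, 575, 0]) cylinder(h = 398, r = 18);


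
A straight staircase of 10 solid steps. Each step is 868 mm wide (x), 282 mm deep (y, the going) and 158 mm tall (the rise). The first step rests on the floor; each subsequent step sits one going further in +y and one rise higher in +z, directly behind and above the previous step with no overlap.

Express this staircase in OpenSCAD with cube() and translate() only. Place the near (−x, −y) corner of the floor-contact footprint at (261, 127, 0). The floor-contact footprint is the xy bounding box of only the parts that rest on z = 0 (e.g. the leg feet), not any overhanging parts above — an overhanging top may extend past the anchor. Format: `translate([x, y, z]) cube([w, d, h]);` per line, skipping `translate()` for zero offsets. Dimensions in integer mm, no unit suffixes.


translate([261, 127, 0]) cube([868, 282, 158]);
translate([261, 409, 158]) cube([868, 282, 158]);
translate([261, 691, 316]) cube([868, 282, 158]);
translate([261, 973, 474]) cube([868, 282, 158]);
translate([261, 1255, 632]) cube([868, 282, 158]);
translate([261, 1537, 790]) cube([868, 282, 158]);
translate([261, 1819, 948]) cube([868, 282, 158]);
translate([261, 2101, 1106]) cube([868, 282, 158]);
translate([261, 2383, 1264]) cube([868, 282, 158]);
translate([261, 2665, 1422]) cube([868, 282, 158]);


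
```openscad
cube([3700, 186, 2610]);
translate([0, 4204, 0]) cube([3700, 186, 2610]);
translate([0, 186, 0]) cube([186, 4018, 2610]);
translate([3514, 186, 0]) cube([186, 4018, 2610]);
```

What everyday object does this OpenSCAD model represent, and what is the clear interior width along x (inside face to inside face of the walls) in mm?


A house (or room) frame. The interior width is 3328 mm.

Four 2610 mm walls enclosing a rectangle with no floor or roof — a room or house frame. Outside width is 3700 mm and wall thickness is 186 mm, so the interior width is 3700 − 2 × 186 = 3328 mm.


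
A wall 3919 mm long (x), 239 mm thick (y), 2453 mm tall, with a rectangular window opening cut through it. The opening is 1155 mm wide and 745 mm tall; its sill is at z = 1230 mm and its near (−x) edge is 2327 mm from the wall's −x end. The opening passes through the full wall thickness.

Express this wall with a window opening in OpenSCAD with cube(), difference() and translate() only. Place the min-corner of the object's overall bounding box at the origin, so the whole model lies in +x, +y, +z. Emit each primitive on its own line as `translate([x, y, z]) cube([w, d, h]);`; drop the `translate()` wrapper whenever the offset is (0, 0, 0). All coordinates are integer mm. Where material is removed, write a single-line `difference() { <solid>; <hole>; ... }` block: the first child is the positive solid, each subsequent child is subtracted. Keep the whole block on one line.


difference() { cube([3919, 239, 2453]); translate([2327, 0, 1230]) cube([1155, 239, 745]); }


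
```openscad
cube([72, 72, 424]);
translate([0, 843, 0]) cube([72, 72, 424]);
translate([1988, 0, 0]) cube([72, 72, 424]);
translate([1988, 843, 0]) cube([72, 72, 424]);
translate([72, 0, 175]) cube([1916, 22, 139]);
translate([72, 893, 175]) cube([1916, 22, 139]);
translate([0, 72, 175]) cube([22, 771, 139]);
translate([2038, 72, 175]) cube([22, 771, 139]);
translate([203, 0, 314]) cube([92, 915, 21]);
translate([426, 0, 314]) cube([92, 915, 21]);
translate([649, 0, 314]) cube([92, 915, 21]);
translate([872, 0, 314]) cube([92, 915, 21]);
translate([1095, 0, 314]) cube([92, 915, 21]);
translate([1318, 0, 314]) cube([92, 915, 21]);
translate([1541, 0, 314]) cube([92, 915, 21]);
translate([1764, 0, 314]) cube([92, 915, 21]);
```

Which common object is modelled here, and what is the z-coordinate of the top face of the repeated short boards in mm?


A bed frame. The slat-top height is 335 mm.

Four posts, four rails, and a row of slats — a bed frame. Slats sit on the rails at z = 175 + 139 = 314; with slat thickness 21, the top is 335 mm.


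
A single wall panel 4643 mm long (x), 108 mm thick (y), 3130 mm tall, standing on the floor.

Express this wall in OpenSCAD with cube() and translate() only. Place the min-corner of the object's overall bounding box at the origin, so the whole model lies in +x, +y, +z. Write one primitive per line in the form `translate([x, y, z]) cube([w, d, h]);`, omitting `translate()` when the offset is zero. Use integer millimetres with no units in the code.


cube([4643, 108, 3130]);


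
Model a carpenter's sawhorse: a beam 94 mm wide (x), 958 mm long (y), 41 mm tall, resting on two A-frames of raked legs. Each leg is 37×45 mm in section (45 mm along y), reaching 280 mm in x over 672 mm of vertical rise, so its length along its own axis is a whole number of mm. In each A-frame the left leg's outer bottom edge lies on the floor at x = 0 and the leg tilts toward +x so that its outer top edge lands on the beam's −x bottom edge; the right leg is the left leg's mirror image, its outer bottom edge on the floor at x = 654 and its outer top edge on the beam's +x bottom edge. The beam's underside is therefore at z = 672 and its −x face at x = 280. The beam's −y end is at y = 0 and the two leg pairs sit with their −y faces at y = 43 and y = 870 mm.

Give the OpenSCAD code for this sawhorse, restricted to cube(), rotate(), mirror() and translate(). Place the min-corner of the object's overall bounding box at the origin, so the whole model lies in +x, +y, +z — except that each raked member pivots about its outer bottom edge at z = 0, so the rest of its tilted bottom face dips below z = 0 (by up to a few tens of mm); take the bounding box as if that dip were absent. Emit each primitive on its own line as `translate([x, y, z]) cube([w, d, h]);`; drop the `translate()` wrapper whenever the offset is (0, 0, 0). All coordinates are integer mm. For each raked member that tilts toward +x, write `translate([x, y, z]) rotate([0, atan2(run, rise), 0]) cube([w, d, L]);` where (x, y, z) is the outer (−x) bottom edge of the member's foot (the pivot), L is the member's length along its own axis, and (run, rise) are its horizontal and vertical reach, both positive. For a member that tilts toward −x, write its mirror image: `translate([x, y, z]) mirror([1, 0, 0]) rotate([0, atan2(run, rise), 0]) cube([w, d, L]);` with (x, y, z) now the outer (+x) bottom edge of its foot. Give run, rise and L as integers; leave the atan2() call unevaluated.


// leg length = √(280² + 672²) = 728
// right-leg outer foot x = 2·280 + 94 = 654
// beam min-corner = (280, 0, 672)
translate([280, 0, 672]) cube([94, 958, 41]);
translate([0, 43, 0]) rotate([0, atan2(280, 672), 0]) cube([37, 45, 728]);
translate([654, 43, 0]) mirror([1, 0, 0]) rotate([0, atan2(280, 672), 0]) cube([37, 45, 728]);
translate([0, 870, 0]) rotate([0, atan2(280, 672), 0]) cube([37, 45, 728]);
translate([654, 870, 0]) mirror([1, 0, 0]) rotate([0, atan2(280, 672), 0]) cube([37, 45, 728]);


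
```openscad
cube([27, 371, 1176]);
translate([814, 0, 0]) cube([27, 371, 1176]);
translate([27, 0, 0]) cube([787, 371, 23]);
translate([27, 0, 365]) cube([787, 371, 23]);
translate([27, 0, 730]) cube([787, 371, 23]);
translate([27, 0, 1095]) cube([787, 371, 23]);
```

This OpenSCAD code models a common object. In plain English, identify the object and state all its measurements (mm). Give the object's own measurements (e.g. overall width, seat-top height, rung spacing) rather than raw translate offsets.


An open bookshelf. Two side panels, each 27 mm thick, 371 mm deep and 1176 mm tall, stand 841 mm apart (outside-to-outside). Between them sit 4 shelves, each 23 mm thick and 371 mm deep, spanning the full gap between the sides. The bottom shelf rests on the floor (its underside at z = 0) and the clear gap between one shelf's top and the next shelf's underside is 342 mm.


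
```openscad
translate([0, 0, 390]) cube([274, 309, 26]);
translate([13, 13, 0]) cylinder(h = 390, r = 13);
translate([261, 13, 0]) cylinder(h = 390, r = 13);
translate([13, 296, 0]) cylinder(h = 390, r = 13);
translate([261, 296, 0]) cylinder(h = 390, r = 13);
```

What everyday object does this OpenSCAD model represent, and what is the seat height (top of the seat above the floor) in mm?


A stool. The seat height is 416 mm.

A 274×309×26 slab at z = 390 on four corner cylinders — a stool. The seat top is 390 + 26 = 416 mm.


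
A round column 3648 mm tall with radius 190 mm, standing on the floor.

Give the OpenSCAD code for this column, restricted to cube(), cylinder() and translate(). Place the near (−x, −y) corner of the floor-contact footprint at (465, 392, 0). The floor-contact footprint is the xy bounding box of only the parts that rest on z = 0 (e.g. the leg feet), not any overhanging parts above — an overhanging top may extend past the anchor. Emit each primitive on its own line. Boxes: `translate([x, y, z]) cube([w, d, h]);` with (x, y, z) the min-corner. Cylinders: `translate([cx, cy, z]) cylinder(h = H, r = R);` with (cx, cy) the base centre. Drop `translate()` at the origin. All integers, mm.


translate([655, 582, 0]) cylinder(h = 3648, r = 190);


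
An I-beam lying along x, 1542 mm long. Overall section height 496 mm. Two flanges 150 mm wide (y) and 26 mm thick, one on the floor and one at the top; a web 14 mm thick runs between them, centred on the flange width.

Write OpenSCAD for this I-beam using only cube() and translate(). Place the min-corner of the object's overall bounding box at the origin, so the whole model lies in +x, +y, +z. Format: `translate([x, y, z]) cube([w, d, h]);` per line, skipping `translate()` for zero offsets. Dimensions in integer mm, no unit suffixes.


cube([1542, 150, 26]);
translate([0, 68, 26]) cube([1542, 14, 444]);
translate([0, 0, 470]) cube([1542, 150, 26]);


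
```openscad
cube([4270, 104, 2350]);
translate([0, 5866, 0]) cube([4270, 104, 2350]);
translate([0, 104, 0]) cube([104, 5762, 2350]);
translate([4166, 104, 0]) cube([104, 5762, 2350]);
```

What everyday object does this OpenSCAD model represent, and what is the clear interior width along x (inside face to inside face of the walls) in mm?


A house (or room) frame. The interior width is 4062 mm.

Four 2350 mm walls enclosing a rectangle with no floor or roof — a room or house frame. Outside width is 4270 mm and wall thickness is 104 mm, so the interior width is 4270 − 2 × 104 = 4062 mm.


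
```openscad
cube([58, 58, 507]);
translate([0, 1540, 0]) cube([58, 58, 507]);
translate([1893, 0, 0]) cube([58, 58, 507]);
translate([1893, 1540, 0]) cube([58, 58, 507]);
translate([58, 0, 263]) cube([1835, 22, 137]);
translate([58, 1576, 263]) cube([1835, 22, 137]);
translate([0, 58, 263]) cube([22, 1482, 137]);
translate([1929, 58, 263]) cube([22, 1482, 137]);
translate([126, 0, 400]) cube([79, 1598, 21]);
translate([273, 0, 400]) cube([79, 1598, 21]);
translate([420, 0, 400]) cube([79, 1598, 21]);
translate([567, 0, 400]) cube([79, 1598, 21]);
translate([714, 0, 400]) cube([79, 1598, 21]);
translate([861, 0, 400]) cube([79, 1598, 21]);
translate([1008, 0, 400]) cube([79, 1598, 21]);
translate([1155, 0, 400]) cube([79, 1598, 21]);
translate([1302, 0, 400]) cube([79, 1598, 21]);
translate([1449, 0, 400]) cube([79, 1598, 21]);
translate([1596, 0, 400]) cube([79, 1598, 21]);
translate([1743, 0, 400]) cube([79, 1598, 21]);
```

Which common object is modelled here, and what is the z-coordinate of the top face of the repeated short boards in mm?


A bed frame. The slat-top height is 421 mm.

Four posts, four rails, and a row of slats — a bed frame. Slats sit on the rails at z = 263 + 137 = 400; with slat thickness 21, the top is 421 mm.


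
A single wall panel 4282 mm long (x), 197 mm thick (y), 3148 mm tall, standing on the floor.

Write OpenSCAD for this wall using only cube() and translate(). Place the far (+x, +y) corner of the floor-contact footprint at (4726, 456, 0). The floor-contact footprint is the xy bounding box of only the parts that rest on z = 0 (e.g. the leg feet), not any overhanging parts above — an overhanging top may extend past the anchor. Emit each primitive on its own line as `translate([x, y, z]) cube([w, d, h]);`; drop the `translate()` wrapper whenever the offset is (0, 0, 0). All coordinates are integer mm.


translate([444, 259, 0]) cube([4282, 197, 3148]);


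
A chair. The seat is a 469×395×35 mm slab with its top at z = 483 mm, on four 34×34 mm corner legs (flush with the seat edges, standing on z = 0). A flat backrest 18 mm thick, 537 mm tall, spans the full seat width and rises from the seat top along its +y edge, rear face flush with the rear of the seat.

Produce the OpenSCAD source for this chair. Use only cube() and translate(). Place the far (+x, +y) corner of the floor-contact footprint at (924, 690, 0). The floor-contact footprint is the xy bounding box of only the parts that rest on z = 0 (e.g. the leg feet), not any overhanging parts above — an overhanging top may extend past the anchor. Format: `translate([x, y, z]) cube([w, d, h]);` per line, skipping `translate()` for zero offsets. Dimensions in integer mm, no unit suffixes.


translate([455, 295, 448]) cube([469, 395, 35]);
translate([455, 295, 0]) cube([34, 34, 448]);
translate([890, 295, 0]) cube([34, 34, 448]);
translate([455, 656, 0]) cube([34, 34, 448]);
translate([890, 656, 0]) cube([34, 34, 448]);
translate([455, 672, 483]) cube([469, 18, 537]);


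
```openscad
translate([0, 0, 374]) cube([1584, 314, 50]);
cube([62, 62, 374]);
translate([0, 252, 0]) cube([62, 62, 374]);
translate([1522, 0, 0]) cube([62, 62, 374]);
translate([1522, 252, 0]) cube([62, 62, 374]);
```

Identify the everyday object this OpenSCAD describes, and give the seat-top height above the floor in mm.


A bench. The seat-top height is 424 mm.

A long slab on four corner posts — a bench. The slab sits at z = 374 with thickness 50, so the top is 374 + 50 = 424 mm.


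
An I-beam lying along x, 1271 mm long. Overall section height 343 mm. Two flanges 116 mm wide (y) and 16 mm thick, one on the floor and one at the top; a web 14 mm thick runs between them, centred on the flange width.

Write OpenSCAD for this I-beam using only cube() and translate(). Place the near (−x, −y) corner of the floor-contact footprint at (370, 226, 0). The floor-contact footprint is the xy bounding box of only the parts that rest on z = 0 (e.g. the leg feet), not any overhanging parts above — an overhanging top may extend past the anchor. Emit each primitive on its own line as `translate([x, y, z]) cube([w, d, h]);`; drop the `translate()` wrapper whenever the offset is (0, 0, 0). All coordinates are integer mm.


translate([370, 226, 0]) cube([1271, 116, 16]);
translate([370, 277, 16]) cube([1271, 14, 311]);
translate([370, 226, 327]) cube([1271, 116, 16]);


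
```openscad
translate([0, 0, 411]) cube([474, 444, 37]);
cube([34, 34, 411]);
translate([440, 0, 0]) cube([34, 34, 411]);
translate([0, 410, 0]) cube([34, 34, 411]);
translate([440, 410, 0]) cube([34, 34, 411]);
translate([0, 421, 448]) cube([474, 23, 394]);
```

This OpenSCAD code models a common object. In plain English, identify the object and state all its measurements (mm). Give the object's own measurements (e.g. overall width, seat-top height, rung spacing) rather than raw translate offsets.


A chair. The seat is a 474×444×37 mm slab with its top at z = 448 mm, on four 34×34 mm corner legs (flush with the seat edges, standing on z = 0). A flat backrest 23 mm thick, 394 mm tall, spans the full seat width and rises from the seat top along its +y edge, rear face flush with the rear of the seat.


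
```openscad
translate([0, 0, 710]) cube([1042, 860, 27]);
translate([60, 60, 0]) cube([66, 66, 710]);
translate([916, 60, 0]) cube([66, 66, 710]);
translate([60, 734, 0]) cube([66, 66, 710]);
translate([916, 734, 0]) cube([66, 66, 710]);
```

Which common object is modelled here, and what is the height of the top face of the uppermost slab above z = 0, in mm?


A table. The table height is 737 mm.

A 1042×860×27 slab sits at z = 710 on four 66 mm square posts — a table. The top surface is at 710 + 27 = 737 mm.


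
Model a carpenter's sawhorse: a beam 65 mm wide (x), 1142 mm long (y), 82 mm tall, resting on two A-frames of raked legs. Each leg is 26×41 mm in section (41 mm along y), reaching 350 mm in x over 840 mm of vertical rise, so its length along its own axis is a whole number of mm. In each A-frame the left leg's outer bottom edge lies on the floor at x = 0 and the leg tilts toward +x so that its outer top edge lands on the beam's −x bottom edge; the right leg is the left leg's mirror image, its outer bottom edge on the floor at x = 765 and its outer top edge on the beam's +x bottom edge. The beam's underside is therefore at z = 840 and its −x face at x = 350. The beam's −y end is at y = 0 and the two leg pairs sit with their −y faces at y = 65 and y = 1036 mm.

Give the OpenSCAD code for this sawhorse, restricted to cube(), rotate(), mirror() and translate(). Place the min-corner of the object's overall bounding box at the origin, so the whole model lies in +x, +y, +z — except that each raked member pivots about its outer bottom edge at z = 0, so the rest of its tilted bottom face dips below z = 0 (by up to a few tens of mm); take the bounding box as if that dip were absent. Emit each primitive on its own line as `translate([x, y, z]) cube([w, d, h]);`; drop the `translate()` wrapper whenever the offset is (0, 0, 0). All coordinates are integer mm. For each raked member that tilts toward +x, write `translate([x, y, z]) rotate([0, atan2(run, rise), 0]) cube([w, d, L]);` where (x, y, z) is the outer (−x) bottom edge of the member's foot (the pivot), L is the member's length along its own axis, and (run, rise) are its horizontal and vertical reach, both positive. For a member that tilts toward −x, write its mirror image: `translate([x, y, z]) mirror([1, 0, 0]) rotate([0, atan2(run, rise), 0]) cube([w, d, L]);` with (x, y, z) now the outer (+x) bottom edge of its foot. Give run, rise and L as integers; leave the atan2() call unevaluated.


translate([350, 0, 840]) cube([65, 1142, 82]);
translate([0, 65, 0]) rotate([0, atan2(350, 840), 0]) cube([26, 41, 910]);
translate([765, 65, 0]) mirror([1, 0, 0]) rotate([0, atan2(350, 840), 0]) cube([26, 41, 910]);
translate([0, 1036, 0]) rotate([0, atan2(350, 840), 0]) cube([26, 41, 910]);
translate([765, 1036, 0]) mirror([1, 0, 0]) rotate([0, atan2(350, 840), 0]) cube([26, 41, 910]);


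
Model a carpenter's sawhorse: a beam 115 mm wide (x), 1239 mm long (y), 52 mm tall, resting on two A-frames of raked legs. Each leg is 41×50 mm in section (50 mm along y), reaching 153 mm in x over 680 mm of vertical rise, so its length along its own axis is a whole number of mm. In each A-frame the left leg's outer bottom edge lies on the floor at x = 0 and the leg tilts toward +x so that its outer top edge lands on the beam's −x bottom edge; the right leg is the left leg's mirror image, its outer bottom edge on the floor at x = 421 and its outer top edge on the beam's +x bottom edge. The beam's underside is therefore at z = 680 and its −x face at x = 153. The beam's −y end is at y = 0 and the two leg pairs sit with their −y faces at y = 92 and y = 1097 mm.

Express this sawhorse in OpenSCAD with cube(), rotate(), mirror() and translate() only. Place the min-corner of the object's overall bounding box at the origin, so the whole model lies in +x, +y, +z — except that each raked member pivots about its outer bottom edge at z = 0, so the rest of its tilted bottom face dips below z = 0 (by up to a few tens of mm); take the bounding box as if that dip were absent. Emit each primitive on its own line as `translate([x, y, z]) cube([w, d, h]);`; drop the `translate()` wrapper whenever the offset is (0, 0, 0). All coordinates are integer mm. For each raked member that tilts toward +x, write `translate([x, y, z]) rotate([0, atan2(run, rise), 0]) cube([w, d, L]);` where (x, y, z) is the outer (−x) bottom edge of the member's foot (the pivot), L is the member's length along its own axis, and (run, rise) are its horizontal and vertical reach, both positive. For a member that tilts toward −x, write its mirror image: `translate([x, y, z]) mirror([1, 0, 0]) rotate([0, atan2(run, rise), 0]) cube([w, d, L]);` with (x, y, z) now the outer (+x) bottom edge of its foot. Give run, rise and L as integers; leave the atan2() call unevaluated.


translate([153, 0, 680]) cube([115, 1239, 52]);
translate([0, 92, 0]) rotate([0, atan2(153, 680), 0]) cube([41, 50, 697]);
translate([421, 92, 0]) mirror([1, 0, 0]) rotate([0, atan2(153, 680), 0]) cube([41, 50, 697]);
translate([0, 1097, 0]) rotate([0, atan2(153, 680), 0]) cube([41, 50, 697]);
translate([421, 1097, 0]) mirror([1, 0, 0]) rotate([0, atan2(153, 680), 0]) cube([41, 50, 697]);


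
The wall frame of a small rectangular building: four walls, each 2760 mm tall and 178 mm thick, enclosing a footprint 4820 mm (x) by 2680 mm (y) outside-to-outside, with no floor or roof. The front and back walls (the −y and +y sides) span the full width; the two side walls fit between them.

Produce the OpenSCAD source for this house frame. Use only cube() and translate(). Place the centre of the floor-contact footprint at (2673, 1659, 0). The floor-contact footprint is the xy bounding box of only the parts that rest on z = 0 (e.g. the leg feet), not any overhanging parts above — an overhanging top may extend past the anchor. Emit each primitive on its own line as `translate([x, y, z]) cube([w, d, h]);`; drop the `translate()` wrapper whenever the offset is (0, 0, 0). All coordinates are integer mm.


translate([263, 319, 0]) cube([4820, 178, 2760]);
translate([263, 2821, 0]) cube([4820, 178, 2760]);
translate([263, 497, 0]) cube([178, 2324, 2760]);
translate([4905, 497, 0]) cube([178, 2324, 2760]);


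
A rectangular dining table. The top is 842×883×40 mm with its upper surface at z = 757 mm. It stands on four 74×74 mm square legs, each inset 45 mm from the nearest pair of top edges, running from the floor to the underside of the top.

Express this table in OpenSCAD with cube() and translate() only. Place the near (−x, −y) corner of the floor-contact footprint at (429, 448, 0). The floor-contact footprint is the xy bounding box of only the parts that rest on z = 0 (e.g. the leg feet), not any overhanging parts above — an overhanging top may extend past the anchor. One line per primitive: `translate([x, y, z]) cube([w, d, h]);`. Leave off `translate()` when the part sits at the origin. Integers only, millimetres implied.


// leg_h = 757 - 40 = 717
translate([384, 403, 717]) cube([842, 883, 40]);
translate([429, 448, 0]) cube([74, 74, 717]);
translate([1107, 448, 0]) cube([74, 74, 717]);
translate([429, 1167, 0]) cube([74, 74, 717]);
translate([1107, 1167, 0]) cube([74, 74, 717]);


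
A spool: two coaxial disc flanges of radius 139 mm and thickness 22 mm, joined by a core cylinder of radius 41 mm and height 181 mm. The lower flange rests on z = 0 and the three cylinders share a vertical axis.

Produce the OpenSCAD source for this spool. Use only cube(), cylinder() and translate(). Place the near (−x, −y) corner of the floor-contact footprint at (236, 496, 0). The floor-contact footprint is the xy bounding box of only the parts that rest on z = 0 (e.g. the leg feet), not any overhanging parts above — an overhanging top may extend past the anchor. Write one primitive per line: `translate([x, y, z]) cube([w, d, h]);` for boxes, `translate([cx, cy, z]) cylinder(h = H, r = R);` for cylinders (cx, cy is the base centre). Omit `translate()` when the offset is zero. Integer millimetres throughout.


translate([375, 635, 0]) cylinder(h = 22, r = 139);
translate([375, 635, 22]) cylinder(h = 181, r = 41);
translate([375, 635, 203]) cylinder(h = 22, r = 139);


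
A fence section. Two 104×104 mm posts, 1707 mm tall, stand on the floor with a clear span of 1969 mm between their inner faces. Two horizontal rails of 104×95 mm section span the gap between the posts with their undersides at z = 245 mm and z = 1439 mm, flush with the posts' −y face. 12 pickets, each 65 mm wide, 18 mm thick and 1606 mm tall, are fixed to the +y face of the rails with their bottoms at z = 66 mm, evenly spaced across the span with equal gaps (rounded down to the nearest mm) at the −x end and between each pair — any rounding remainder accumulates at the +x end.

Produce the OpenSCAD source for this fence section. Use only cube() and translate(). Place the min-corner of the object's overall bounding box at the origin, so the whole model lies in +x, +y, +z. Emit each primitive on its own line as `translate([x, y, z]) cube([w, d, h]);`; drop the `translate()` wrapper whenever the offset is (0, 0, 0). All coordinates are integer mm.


cube([104, 104, 1707]);
translate([2073, 0, 0]) cube([104, 104, 1707]);
translate([104, 0, 245]) cube([1969, 104, 95]);
translate([104, 0, 1439]) cube([1969, 104, 95]);
translate([195, 104, 66]) cube([65, 18, 1606]);
translate([351, 104, 66]) cube([65, 18, 1606]);
translate([507, 104, 66]) cube([65, 18, 1606]);
translate([663, 104, 66]) cube([65, 18, 1606]);
translate([819, 104, 66]) cube([65, 18, 1606]);
translate([975, 104, 66]) cube([65, 18, 1606]);
translate([1131, 104, 66]) cube([65, 18, 1606]);
translate([1287, 104, 66]) cube([65, 18, 1606]);
translate([1443, 104, 66]) cube([65, 18, 1606]);
translate([1599, 104, 66]) cube([65, 18, 1606]);
translate([1755, 104, 66]) cube([65, 18, 1606]);
translate([1911, 104, 66]) cube([65, 18, 1606]);


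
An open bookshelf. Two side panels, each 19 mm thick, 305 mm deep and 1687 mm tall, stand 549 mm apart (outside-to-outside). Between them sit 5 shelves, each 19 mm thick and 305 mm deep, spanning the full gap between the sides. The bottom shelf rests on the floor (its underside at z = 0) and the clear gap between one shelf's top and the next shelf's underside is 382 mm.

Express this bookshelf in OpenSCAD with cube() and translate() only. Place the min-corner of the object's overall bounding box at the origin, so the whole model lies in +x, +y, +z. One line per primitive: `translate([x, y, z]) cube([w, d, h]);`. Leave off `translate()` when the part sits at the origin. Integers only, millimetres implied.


cube([19, 305, 1687]);
translate([530, 0, 0]) cube([19, 305, 1687]);
translate([19, 0, 0]) cube([511, 305, 19]);
translate([19, 0, 401]) cube([511, 305, 19]);
translate([19, 0, 802]) cube([511, 305, 19]);
translate([19, 0, 1203]) cube([511, 305, 19]);
translate([19, 0, 1604]) cube([511, 305, 19]);


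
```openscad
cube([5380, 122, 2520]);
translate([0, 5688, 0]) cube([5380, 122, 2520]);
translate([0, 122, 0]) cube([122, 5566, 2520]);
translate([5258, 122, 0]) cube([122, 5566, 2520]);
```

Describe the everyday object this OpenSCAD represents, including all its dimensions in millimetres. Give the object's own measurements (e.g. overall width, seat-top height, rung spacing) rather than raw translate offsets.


The wall frame of a small rectangular building: four walls, each 2520 mm tall and 122 mm thick, enclosing a footprint 5380 mm (x) by 5810 mm (y) outside-to-outside, with no floor or roof. The front and back walls (the −y and +y sides) span the full width; the two side walls fit between them.


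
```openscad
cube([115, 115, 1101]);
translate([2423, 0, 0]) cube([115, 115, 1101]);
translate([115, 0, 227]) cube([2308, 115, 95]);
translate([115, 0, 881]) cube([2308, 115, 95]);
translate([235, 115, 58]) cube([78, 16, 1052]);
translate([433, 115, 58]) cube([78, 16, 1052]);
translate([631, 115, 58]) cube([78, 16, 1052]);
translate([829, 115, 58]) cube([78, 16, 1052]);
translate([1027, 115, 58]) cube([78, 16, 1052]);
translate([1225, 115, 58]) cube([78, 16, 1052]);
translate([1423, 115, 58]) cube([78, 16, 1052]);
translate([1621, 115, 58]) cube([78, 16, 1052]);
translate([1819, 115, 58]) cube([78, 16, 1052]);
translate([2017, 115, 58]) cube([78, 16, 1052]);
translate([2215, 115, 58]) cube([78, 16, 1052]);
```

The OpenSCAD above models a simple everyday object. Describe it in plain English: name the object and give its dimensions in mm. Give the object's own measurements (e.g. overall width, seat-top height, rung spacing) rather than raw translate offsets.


A fence section. Two 115×115 mm posts, 1101 mm tall, stand on the floor with a clear span of 2308 mm between their inner faces. Two horizontal rails of 115×95 mm section span the gap between the posts with their undersides at z = 227 mm and z = 881 mm, flush with the posts' −y face. 11 pickets, each 78 mm wide, 16 mm thick and 1052 mm tall, are fixed to the +y face of the rails with their bottoms at z = 58 mm, spaced across the span with a 120 mm gap after the −x post and between neighbouring pickets, with 130 mm left before the +x post.


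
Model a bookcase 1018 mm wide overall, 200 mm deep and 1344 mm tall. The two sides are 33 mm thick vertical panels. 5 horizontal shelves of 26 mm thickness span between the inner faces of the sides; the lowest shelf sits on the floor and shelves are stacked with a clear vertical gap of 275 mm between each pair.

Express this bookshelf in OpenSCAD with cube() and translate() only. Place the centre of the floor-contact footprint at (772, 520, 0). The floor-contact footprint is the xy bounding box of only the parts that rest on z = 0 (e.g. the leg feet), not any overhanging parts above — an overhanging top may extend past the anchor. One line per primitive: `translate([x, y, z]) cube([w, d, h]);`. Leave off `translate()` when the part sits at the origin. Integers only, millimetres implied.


translate([263, 420, 0]) cube([33, 200, 1344]);
translate([1248, 420, 0]) cube([33, 200, 1344]);
translate([296, 420, 0]) cube([952, 200, 26]);
translate([296, 420, 301]) cube([952, 200, 26]);
translate([296, 420, 602]) cube([952, 200, 26]);
translate([296, 420, 903]) cube([952, 200, 26]);
translate([296, 420, 1204]) cube([952, 200, 26]);


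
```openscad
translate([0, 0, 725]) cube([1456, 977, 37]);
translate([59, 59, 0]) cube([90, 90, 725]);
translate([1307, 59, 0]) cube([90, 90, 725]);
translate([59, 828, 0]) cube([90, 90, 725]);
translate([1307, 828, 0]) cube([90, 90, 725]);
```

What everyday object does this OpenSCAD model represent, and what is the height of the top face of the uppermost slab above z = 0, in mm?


A table. The table height is 762 mm.

A 1456×977×37 slab sits at z = 725 on four 90 mm square posts — a table. The top surface is at 725 + 37 = 762 mm.


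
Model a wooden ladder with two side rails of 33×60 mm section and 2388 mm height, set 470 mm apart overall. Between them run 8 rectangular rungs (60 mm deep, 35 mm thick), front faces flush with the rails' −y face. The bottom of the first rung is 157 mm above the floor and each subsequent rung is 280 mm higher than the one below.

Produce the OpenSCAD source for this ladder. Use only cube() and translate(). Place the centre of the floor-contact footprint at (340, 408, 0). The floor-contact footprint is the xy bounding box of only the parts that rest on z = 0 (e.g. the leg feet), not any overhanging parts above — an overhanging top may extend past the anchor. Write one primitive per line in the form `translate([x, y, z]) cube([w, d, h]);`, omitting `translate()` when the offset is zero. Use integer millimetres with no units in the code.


translate([105, 378, 0]) cube([33, 60, 2388]);
translate([542, 378, 0]) cube([33, 60, 2388]);
translate([138, 378, 157]) cube([404, 60, 35]);
translate([138, 378, 437]) cube([404, 60, 35]);
translate([138, 378, 717]) cube([404, 60, 35]);
translate([138, 378, 997]) cube([404, 60, 35]);
translate([138, 378, 1277]) cube([404, 60, 35]);
translate([138, 378, 1557]) cube([404, 60, 35]);
translate([138, 378, 1837]) cube([404, 60, 35]);
translate([138, 378, 2117]) cube([404, 60, 35]);


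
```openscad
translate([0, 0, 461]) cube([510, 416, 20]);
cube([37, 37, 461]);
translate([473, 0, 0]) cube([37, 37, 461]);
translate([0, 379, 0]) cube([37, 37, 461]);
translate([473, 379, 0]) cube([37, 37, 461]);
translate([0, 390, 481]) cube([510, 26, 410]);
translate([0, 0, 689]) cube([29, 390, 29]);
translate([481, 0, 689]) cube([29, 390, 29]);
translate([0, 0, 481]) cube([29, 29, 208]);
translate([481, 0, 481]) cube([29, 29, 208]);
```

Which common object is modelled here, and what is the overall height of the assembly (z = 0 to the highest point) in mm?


A chair. The overall height is 891 mm.

A slab on four corner posts with a tall panel at the back — a chair. The seat slab sits at z = 461 with thickness 20, and the 410 mm backrest starts at the seat top, so the overall height is 461 + 20 + 410 = 891 mm.


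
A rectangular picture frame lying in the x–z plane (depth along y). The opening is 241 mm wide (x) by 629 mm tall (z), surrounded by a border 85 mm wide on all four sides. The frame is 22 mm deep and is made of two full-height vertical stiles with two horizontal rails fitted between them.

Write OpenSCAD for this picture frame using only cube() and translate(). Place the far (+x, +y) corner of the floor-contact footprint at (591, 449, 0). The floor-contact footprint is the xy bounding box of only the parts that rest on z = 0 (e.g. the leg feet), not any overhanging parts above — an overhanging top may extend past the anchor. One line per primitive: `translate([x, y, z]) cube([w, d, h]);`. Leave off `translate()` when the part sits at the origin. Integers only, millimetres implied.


translate([180, 427, 0]) cube([85, 22, 799]);
translate([506, 427, 0]) cube([85, 22, 799]);
translate([265, 427, 0]) cube([241, 22, 85]);
translate([265, 427, 714]) cube([241, 22, 85]);


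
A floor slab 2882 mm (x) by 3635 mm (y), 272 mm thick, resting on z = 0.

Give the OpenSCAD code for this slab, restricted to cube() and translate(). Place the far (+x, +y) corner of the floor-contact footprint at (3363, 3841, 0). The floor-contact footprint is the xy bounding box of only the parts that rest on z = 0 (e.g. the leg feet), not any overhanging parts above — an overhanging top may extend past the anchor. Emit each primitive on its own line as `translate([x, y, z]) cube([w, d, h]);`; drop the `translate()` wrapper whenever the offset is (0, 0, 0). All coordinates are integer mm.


translate([481, 206, 0]) cube([2882, 3635, 272]);


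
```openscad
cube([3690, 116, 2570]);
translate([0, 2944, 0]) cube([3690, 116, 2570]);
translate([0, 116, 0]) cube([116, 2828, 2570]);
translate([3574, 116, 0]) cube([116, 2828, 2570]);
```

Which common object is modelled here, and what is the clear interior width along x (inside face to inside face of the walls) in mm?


A house (or room) frame. The interior width is 3458 mm.

Four 2570 mm walls enclosing a rectangle with no floor or roof — a room or house frame. Outside width is 3690 mm and wall thickness is 116 mm, so the interior width is 3690 − 2 × 116 = 3458 mm.


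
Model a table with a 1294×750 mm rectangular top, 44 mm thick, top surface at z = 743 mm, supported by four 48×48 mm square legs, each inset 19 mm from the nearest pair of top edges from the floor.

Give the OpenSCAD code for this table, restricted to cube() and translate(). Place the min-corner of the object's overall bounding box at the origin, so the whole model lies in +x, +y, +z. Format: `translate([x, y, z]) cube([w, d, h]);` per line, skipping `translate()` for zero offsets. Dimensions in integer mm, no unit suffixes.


translate([0, 0, 699]) cube([1294, 750, 44]);
translate([19, 19, 0]) cube([48, 48, 699]);
translate([1227, 19, 0]) cube([48, 48, 699]);
translate([19, 683, 0]) cube([48, 48, 699]);
translate([1227, 683, 0]) cube([48, 48, 699]);
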